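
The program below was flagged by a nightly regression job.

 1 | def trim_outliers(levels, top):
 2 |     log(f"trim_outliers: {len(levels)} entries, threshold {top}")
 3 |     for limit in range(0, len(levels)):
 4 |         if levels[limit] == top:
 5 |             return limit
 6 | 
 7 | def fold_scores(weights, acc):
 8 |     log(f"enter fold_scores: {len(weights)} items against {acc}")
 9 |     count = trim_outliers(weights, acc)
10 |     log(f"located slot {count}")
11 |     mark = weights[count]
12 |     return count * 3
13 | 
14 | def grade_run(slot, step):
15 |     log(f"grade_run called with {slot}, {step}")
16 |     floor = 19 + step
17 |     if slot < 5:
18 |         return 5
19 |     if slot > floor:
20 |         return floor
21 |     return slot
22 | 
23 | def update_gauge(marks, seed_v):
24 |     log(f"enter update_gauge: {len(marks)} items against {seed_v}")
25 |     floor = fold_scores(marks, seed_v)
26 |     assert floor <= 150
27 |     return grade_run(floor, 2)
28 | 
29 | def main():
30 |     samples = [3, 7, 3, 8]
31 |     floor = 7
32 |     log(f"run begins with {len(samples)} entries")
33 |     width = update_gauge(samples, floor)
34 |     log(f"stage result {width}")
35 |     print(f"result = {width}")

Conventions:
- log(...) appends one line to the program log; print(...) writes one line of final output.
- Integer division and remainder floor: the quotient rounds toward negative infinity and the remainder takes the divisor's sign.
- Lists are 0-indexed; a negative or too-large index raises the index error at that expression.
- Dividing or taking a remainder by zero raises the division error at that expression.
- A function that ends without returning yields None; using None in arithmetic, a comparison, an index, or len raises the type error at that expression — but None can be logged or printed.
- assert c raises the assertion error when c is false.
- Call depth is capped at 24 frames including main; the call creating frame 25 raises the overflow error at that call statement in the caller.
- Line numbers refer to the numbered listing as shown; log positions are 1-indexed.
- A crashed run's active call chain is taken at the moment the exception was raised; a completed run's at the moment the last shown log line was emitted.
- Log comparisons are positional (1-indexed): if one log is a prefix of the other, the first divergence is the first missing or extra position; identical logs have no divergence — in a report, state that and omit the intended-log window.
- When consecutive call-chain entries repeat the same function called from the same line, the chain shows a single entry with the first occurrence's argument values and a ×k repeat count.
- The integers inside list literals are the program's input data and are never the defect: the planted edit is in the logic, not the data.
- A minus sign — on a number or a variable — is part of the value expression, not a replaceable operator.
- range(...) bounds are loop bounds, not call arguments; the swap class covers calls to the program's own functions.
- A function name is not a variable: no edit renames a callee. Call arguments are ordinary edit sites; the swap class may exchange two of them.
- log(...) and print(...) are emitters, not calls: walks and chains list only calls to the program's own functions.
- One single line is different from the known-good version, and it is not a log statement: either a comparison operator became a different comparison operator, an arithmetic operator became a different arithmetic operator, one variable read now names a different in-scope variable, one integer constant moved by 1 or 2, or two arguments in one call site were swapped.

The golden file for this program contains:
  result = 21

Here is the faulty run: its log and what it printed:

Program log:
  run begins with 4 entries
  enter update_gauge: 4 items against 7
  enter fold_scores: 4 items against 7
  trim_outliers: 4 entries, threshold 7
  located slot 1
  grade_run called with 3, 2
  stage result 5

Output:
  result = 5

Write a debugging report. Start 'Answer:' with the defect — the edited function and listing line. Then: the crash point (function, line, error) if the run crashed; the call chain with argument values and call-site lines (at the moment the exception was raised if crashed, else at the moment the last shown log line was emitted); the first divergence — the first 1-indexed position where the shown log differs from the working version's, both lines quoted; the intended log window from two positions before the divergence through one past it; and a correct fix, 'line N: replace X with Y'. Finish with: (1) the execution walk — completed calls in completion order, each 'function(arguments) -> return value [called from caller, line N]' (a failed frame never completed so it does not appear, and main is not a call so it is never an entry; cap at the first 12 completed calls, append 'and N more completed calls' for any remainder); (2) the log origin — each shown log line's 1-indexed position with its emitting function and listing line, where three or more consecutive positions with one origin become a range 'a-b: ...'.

Answer: the defect is in fold_scores at line 12.
Key observation: Position 6 is the first bad log line: 'grade_run called with 3, 2' should read 'grade_run called with 21, 2'.
Call chain: main.
First divergence: at position 6 the run shows 'grade_run called with 3, 2' where the working version logs 'grade_run called with 21, 2'.
Intended log window:
  4: trim_outliers: 4 entries, threshold 7
  5: located slot 1
  6: grade_run called with 21, 2
  7: stage result 21
Execution walk:
  trim_outliers([3, 7, 3, 8], 7) -> 1  [called from fold_scores, line 9]
  fold_scores([3, 7, 3, 8], 7) -> 3  [called from update_gauge, line 25]
  grade_run(3, 2) -> 5  [called from update_gauge, line 27]
  update_gauge([3, 7, 3, 8], 7) -> 5  [called from main, line 33]
Log line origins:
  1: from main, line 32
  2: from update_gauge, line 24
  3: from fold_scores, line 8
  4: from trim_outliers, line 2
  5: from fold_scores, line 10
  6: from grade_run, line 15
  7: from main, line 34
A correct fix: line 12: replace `count` with `mark`.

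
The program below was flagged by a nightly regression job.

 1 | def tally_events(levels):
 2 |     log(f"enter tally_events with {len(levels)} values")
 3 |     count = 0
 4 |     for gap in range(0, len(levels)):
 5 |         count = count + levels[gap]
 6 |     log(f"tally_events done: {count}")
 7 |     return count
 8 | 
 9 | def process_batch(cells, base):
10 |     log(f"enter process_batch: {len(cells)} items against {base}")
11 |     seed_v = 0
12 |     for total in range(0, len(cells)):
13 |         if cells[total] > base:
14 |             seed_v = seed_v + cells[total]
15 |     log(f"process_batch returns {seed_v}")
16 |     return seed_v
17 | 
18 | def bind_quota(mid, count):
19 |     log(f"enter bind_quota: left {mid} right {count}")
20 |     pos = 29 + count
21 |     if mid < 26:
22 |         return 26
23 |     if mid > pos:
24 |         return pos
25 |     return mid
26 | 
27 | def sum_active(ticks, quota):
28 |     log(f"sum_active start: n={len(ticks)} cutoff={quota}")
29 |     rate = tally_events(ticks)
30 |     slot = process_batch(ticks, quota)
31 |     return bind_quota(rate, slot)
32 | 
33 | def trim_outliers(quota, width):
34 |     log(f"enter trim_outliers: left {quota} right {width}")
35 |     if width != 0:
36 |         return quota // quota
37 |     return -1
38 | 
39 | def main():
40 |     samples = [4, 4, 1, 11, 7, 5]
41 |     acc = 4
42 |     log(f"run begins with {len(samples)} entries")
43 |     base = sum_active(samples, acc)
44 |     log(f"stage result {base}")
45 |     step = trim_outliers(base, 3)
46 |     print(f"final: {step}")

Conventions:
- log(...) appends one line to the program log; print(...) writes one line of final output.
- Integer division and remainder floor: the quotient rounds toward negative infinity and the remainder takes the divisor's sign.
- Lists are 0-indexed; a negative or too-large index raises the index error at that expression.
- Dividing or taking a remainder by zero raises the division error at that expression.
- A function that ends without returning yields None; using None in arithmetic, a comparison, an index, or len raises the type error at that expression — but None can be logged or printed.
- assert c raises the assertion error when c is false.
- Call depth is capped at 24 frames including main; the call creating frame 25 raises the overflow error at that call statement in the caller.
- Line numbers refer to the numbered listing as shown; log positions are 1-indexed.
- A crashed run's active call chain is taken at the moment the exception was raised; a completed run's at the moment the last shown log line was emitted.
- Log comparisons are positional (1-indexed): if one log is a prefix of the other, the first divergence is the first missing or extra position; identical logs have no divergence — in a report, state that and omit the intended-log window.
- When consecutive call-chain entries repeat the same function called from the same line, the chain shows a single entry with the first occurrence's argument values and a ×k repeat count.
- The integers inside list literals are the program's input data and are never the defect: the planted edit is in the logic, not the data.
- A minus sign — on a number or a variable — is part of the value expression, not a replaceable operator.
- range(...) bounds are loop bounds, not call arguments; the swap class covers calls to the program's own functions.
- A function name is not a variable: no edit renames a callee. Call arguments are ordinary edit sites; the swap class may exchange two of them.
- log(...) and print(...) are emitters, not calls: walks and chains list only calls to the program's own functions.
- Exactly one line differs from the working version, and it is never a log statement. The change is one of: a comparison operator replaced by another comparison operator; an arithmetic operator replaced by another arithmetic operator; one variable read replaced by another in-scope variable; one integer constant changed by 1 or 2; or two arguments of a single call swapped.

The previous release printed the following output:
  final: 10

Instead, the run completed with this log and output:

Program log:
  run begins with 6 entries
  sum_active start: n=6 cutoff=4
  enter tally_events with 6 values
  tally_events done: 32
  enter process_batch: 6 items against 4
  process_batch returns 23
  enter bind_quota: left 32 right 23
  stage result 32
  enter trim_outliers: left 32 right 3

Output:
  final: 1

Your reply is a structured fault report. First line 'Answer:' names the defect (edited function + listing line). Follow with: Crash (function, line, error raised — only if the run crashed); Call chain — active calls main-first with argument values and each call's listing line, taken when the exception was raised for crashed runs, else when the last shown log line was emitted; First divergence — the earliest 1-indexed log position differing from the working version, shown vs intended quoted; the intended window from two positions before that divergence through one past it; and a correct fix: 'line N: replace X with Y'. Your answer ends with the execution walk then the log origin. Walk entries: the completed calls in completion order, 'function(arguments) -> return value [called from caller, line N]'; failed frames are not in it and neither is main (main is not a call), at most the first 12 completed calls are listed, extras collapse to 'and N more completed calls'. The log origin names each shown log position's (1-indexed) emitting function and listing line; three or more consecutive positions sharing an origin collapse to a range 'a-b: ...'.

Answer: the defect is in trim_outliers at line 36.
Key observation: No log line changed; the fault shows up purely in the output.
Call chain: main -> trim_outliers(32, 3) (called at line 45).
First divergence: none — the logs agree in full.
Execution walk:
  tally_events([4, 4, 1, 11, 7, 5]) -> 32  [called from sum_active, line 29]
  process_batch([4, 4, 1, 11, 7, 5], 4) -> 23  [called from sum_active, line 30]
  bind_quota(32, 23) -> 32  [called from sum_active, line 31]
  sum_active([4, 4, 1, 11, 7, 5], 4) -> 32  [called from main, line 43]
  trim_outliers(32, 3) -> 1  [called from main, line 45]
Log line origins:
  1: emitted by main (line 42)
  2: emitted by sum_active (line 28)
  3: emitted by tally_events (line 2)
  4: emitted by tally_events (line 6)
  5: emitted by process_batch (line 10)
  6: emitted by process_batch (line 15)
  7: emitted by bind_quota (line 19)
  8: emitted by main (line 44)
  9: emitted by trim_outliers (line 34)
A correct fix: line 36: replace `quota // quota` with `quota // width`.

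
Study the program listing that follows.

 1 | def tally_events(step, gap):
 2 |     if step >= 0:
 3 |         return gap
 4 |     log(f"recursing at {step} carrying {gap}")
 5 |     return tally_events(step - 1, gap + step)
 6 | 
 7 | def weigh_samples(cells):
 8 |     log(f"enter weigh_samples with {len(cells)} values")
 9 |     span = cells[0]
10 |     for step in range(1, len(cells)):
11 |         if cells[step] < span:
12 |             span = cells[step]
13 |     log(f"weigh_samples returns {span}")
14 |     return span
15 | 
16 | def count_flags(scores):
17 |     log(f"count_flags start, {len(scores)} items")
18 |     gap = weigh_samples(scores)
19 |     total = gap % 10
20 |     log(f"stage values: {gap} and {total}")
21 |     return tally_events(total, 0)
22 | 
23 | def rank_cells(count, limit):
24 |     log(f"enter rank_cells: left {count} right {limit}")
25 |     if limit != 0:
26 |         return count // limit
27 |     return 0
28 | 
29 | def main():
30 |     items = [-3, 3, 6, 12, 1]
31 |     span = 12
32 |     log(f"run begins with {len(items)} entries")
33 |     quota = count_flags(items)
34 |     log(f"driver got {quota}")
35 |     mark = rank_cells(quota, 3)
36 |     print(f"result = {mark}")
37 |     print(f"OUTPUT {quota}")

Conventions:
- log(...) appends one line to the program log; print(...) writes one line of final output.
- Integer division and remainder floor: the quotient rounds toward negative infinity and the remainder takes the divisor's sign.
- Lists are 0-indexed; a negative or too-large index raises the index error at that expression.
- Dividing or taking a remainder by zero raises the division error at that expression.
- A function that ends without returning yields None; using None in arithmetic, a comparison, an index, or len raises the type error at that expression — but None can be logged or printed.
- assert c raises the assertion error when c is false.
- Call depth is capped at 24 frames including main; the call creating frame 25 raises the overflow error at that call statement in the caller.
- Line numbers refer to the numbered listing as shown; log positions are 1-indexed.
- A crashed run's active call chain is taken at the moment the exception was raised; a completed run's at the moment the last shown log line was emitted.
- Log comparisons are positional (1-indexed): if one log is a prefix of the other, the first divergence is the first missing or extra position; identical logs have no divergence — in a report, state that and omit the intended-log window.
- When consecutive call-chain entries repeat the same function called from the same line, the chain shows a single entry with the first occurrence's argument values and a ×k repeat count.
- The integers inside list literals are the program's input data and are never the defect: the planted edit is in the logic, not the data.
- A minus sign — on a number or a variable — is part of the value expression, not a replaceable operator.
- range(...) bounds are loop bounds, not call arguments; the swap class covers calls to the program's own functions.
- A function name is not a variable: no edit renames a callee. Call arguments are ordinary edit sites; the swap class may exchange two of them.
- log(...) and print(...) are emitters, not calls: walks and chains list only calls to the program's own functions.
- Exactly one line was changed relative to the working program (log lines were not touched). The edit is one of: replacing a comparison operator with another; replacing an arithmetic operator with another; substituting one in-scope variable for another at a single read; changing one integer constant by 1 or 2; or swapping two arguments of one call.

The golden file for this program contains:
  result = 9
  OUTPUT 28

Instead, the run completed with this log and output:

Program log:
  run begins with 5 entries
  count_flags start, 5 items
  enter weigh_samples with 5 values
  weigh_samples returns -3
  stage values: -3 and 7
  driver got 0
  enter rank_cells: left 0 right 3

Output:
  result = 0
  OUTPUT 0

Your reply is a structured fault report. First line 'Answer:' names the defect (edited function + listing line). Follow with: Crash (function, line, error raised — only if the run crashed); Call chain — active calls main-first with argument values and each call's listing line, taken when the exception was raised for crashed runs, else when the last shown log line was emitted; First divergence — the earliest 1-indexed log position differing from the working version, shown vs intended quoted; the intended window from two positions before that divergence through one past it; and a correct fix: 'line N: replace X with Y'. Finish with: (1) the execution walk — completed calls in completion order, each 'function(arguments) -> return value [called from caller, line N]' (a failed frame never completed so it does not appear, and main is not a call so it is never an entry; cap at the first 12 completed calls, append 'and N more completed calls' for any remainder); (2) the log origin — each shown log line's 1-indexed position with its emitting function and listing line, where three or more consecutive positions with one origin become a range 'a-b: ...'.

Answer: the defect is in tally_events at line 2.
Core observation: Log line 6 is where behavior first shows: 'driver got 0' appears instead of 'recursing at 7 carrying 0'.
Call chain: main -> rank_cells(0, 3) (called at line 35).
First divergence: position 6 — the shown line 'driver got 0' should read 'recursing at 7 carrying 0'.
Intended log window:
  4: weigh_samples returns -3
  5: stage values: -3 and 7
  6: recursing at 7 carrying 0
  7: recursing at 6 carrying 7
Execution walk:
  weigh_samples([-3, 3, 6, 12, 1]) -> -3  [called from count_flags, line 18]
  tally_events(7, 0) -> 0  [called from count_flags, line 21]
  count_flags([-3, 3, 6, 12, 1]) -> 0  [called from main, line 33]
  rank_cells(0, 3) -> 0  [called from main, line 35]
Log line origins:
  1: logged in main at line 32
  2: logged in count_flags at line 17
  3: logged in weigh_samples at line 8
  4: logged in weigh_samples at line 13
  5: logged in count_flags at line 20
  6: logged in main at line 34
  7: logged in rank_cells at line 24
A correct fix: line 2: replace `>=` with `<=`.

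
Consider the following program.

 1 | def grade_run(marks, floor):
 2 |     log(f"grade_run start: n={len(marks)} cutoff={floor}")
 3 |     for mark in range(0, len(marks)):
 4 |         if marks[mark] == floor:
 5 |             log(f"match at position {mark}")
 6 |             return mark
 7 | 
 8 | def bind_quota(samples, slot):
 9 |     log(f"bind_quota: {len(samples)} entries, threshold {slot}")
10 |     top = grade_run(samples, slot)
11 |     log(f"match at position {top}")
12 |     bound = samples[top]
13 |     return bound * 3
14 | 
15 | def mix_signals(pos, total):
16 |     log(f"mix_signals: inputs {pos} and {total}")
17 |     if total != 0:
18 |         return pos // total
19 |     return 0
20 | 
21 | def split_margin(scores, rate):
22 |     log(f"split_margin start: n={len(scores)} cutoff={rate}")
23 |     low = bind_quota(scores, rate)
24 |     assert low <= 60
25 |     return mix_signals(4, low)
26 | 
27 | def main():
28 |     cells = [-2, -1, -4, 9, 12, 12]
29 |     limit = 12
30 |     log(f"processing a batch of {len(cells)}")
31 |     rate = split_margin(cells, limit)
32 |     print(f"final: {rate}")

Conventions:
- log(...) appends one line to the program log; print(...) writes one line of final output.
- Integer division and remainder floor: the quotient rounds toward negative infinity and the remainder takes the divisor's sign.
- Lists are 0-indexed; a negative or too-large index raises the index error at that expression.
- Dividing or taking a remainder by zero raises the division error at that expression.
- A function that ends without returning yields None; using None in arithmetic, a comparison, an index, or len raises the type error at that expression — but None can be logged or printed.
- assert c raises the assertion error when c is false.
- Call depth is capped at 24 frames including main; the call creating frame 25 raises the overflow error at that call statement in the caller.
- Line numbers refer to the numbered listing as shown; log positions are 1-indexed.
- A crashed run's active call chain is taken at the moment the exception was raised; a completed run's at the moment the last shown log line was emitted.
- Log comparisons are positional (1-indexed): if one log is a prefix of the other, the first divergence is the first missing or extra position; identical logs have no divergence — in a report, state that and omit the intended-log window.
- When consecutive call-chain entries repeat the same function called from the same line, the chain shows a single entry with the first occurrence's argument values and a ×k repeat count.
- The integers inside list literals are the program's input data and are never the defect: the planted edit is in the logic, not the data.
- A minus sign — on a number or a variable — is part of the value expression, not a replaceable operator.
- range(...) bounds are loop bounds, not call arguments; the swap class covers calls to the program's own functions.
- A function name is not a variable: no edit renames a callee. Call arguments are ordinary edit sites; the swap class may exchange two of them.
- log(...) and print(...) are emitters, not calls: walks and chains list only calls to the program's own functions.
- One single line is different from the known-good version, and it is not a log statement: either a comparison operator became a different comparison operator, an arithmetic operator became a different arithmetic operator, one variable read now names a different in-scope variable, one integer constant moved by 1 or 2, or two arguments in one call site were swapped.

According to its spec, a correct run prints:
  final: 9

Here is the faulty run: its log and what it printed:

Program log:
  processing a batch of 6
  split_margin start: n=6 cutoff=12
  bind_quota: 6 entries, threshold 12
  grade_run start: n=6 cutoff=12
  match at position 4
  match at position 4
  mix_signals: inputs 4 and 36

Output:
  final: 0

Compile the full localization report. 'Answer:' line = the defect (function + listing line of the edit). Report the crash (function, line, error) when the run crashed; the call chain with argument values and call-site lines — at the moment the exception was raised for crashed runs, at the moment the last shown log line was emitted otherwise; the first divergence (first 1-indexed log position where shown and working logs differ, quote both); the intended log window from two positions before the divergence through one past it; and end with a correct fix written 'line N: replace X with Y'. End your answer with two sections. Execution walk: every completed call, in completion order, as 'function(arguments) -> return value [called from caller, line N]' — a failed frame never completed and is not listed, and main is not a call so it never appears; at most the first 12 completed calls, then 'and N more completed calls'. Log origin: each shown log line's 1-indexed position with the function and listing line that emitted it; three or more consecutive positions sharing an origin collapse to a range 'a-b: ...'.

Answer: the defect is in split_margin at line 25.
The tell: The earliest visible damage is log position 7 — 'mix_signals: inputs 4 and 36' rather than the intended 'mix_signals: inputs 36 and 4'.
Call chain: main -> split_margin([-2, -1, -4, 9, 12, 12], 12) (called at line 31) -> mix_signals(4, 36) (called at line 25).
First divergence: position 7; shown 'mix_signals: inputs 4 and 36' vs intended 'mix_signals: inputs 36 and 4'.
Intended log window:
  5: match at position 4
  6: match at position 4
  7: mix_signals: inputs 36 and 4
Execution walk:
  grade_run([-2, -1, -4, 9, 12, 12], 12) -> 4  [called from bind_quota, line 10]
  bind_quota([-2, -1, -4, 9, 12, 12], 12) -> 36  [called from split_margin, line 23]
  mix_signals(4, 36) -> 0  [called from split_margin, line 25]
  split_margin([-2, -1, -4, 9, 12, 12], 12) -> 0  [called from main, line 31]
Origin of each log line:
  1: logged in main at line 30
  2: logged in split_margin at line 22
  3: logged in bind_quota at line 9
  4: logged in grade_run at line 2
  5: logged in grade_run at line 5
  6: logged in bind_quota at line 11
  7: logged in mix_signals at line 16
A correct fix: line 25: replace `mix_signals(4, low)` with `mix_signals(low, 4)`.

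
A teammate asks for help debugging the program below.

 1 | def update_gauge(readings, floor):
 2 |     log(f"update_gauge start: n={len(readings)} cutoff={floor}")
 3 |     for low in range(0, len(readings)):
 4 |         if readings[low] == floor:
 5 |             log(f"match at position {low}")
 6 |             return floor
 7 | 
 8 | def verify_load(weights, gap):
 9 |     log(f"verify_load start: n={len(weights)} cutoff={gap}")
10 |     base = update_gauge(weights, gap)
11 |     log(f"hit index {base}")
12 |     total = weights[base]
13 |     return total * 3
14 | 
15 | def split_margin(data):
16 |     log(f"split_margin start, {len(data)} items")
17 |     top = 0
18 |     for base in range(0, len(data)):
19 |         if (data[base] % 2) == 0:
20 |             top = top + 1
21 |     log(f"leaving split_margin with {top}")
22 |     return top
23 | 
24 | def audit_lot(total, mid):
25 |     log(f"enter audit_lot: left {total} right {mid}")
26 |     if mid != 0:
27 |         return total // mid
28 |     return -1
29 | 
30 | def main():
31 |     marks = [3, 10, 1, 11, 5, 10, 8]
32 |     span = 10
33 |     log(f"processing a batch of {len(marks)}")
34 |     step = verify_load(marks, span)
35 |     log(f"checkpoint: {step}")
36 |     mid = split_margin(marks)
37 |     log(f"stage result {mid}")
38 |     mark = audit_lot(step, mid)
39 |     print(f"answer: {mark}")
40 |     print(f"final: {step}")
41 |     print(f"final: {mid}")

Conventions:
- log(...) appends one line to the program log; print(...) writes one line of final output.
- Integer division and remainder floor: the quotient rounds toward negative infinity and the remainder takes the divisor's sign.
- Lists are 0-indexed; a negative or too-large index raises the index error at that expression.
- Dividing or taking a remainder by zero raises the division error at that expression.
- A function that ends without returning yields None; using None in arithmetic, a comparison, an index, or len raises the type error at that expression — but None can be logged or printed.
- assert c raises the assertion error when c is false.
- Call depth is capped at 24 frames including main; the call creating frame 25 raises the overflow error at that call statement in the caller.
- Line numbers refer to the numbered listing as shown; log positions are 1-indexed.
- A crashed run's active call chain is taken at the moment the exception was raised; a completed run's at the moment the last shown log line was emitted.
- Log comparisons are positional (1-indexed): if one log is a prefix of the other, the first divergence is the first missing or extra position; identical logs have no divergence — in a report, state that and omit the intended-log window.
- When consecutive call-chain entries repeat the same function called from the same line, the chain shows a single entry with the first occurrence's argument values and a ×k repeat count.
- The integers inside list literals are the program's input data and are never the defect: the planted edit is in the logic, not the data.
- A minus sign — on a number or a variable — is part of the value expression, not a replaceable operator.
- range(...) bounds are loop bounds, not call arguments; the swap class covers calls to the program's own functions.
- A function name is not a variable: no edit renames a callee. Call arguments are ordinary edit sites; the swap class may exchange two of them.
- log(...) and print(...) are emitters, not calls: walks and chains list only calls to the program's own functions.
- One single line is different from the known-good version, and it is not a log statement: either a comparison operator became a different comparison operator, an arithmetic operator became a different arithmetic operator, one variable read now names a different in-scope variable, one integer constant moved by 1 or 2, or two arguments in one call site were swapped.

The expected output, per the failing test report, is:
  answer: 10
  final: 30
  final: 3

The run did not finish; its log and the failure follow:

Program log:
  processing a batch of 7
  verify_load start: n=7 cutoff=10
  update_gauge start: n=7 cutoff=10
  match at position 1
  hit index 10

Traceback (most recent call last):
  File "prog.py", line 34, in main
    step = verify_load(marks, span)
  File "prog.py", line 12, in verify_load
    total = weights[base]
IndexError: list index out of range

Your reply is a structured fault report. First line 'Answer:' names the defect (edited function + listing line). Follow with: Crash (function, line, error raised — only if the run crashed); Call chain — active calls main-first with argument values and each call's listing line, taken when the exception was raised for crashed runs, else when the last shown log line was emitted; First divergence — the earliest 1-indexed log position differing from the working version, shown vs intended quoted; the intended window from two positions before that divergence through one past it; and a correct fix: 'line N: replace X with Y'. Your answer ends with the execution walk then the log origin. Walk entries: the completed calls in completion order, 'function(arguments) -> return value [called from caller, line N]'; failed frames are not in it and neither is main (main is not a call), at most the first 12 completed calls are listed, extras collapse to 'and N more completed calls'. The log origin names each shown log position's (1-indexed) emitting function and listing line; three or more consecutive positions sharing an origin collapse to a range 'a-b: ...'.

Answer: the defect is in update_gauge at line 6.
Key observation: The earliest visible damage is log position 5 — 'hit index 10' rather than the intended 'hit index 1'.
Crash: verify_load, line 12, IndexError.
Call chain: main -> verify_load([3, 10, 1, 11, 5, 10, 8], 10) (called at line 34).
First divergence: position 5 — shown 'hit index 10', intended 'hit index 1'.
Intended log window:
  3: update_gauge start: n=7 cutoff=10
  4: match at position 1
  5: hit index 1
  6: checkpoint: 30
Execution walk:
  update_gauge([3, 10, 1, 11, 5, 10, 8], 10) -> 10  [called from verify_load, line 10]
Log origin:
  1: emitted by main (line 33)
  2: emitted by verify_load (line 9)
  3: emitted by update_gauge (line 2)
  4: emitted by update_gauge (line 5)
  5: emitted by verify_load (line 11)
A correct fix: line 6: replace `floor` with `low`.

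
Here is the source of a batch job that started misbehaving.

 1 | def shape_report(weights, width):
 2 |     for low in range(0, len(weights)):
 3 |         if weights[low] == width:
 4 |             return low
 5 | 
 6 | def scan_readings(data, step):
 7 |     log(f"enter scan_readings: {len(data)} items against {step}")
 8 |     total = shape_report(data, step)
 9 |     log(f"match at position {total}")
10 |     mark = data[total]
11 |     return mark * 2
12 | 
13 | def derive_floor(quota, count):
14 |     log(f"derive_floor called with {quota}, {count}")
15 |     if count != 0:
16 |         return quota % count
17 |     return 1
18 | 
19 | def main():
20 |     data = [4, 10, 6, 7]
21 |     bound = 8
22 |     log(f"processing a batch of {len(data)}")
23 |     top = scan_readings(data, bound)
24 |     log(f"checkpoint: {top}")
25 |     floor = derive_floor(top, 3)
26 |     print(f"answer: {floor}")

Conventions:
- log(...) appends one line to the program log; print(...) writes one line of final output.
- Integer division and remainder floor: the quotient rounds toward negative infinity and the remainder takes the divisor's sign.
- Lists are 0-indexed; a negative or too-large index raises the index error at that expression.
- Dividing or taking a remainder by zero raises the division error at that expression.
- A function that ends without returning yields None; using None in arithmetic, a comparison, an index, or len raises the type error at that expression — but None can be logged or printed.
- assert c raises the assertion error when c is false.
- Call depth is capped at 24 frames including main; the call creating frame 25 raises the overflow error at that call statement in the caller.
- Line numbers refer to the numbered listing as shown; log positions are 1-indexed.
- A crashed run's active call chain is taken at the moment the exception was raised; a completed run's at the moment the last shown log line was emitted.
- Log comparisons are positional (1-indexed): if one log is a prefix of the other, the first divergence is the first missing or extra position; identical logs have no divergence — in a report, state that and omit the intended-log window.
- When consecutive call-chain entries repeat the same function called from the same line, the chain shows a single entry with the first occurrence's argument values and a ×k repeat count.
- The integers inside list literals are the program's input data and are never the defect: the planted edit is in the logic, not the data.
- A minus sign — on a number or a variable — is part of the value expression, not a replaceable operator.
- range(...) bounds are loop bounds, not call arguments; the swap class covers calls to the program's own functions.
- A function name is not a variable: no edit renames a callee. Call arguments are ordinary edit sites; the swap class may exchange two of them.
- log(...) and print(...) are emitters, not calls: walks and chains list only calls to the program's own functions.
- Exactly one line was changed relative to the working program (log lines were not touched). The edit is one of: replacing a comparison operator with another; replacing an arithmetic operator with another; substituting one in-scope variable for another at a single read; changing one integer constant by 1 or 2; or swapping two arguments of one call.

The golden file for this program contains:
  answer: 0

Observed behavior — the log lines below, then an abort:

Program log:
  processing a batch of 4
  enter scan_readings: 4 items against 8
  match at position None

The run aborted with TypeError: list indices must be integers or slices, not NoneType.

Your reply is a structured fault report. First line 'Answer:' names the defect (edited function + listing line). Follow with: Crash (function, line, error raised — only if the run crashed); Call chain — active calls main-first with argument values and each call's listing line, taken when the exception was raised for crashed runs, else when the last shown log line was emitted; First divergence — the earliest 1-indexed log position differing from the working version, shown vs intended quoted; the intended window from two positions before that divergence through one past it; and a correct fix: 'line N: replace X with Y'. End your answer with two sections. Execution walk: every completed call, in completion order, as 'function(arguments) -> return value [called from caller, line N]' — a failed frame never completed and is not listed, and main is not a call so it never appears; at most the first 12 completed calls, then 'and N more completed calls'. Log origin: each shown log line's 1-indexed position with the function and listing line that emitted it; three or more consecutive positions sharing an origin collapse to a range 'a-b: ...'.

Answer: the defect is in main at line 21.
Core observation: Log line 2 is where behavior first shows: 'enter scan_readings: 4 items against 8' appears instead of 'enter scan_readings: 4 items against 6'.
Crash: scan_readings, line 10, TypeError.
Call chain: main -> scan_readings([4, 10, 6, 7], 8) (called at line 23).
First divergence: position 2 — shown 'enter scan_readings: 4 items against 8', intended 'enter scan_readings: 4 items against 6'.
Intended log window:
  1: processing a batch of 4
  2: enter scan_readings: 4 items against 6
  3: match at position 2
Execution walk:
  shape_report([4, 10, 6, 7], 8) -> None  [called from scan_readings, line 8]
Log origins:
  1: emitted by main (line 22)
  2: emitted by scan_readings (line 7)
  3: emitted by scan_readings (line 9)
A correct fix: line 21: replace `8` with `6`.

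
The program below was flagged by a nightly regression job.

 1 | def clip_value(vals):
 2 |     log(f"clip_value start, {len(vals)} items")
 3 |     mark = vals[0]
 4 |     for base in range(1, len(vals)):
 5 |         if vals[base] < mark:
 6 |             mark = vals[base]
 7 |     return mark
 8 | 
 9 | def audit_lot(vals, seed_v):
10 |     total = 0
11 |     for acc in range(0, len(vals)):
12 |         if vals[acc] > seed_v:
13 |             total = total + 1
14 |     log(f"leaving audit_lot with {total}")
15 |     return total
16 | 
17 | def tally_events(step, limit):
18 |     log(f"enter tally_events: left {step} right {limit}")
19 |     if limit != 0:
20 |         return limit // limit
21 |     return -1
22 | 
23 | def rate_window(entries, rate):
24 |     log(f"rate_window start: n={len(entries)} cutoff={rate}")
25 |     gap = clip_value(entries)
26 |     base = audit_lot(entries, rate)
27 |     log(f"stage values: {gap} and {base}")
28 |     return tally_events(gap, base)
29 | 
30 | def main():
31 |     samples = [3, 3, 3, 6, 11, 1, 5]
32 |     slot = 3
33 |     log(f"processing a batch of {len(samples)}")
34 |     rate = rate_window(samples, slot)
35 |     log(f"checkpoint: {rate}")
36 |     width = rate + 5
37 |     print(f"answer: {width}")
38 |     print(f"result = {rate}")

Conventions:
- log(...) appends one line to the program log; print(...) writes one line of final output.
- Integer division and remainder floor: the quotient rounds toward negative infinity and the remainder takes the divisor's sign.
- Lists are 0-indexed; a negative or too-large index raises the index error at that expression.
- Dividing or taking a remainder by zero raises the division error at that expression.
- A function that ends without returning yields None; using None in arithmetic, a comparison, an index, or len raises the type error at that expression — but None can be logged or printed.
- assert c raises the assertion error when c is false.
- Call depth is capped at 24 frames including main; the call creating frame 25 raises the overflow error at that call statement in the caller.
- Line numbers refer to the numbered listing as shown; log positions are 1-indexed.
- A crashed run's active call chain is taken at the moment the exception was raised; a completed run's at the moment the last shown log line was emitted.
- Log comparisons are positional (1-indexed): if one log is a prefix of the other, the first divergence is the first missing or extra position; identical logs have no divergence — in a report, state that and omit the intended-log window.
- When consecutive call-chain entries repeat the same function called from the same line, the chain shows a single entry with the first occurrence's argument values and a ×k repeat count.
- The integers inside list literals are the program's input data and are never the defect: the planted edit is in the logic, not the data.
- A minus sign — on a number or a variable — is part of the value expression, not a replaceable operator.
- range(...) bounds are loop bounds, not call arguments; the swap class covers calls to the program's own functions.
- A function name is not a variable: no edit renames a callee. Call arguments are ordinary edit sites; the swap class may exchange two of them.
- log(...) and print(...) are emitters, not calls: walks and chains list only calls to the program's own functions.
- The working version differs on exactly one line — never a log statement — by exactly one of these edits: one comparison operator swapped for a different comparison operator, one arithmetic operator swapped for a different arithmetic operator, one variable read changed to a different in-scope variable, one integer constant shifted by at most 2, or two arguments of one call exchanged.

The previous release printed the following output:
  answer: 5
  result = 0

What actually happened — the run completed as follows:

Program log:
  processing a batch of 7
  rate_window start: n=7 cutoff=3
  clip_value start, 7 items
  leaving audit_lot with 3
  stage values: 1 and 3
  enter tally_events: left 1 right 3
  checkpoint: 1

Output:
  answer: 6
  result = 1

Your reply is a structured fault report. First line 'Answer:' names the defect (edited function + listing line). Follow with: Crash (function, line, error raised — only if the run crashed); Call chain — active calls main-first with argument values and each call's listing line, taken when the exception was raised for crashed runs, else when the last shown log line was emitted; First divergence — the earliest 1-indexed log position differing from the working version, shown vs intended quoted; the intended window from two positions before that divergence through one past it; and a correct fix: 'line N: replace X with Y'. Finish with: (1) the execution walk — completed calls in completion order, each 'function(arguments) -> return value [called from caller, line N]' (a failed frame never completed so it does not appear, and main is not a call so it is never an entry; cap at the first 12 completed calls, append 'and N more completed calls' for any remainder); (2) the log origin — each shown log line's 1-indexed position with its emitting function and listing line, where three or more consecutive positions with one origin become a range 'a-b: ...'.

Answer: the defect is in tally_events at line 20.
Core observation: Position 7 is the first bad log line: 'checkpoint: 1' should read 'checkpoint: 0'.
Call chain: main.
First divergence: at position 7 the run shows 'checkpoint: 1' where the working version logs 'checkpoint: 0'.
Intended log window:
  5: stage values: 1 and 3
  6: enter tally_events: left 1 right 3
  7: checkpoint: 0
Execution walk:
  clip_value([3, 3, 3, 6, 11, 1, 5]) -> 1  [called from rate_window, line 25]
  audit_lot([3, 3, 3, 6, 11, 1, 5], 3) -> 3  [called from rate_window, line 26]
  tally_events(1, 3) -> 1  [called from rate_window, line 28]
  rate_window([3, 3, 3, 6, 11, 1, 5], 3) -> 1  [called from main, line 34]
Log origins:
  1: from main, line 33
  2: from rate_window, line 24
  3: from clip_value, line 2
  4: from audit_lot, line 14
  5: from rate_window, line 27
  6: from tally_events, line 18
  7: from main, line 35
A correct fix: line 20: replace `limit // limit` with `step // limit`.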